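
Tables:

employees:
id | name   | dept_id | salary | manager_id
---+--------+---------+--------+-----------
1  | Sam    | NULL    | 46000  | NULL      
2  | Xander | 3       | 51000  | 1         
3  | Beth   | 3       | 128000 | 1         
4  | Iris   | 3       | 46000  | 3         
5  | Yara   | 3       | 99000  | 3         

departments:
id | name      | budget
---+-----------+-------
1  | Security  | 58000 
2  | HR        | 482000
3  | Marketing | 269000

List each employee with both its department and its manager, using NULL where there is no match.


Two LEFT JOINs from the same base table employees: one to departments via dept_id, one to employees itself via manager_id. Both are LEFT so every employee is preserved.
Match against departments:
  - employee 1 (Sam): dept_id=NULL, no match -> kept with NULL
  - employee 2 (Xander): dept_id=3 -> matches Marketing
  - employee 3 (Beth): dept_id=3 -> matches Marketing
  - employee 4 (Iris): dept_id=3 -> matches Marketing
  - employee 5 (Yara): dept_id=3 -> matches Marketing
Match against employees (self):
  - employee 1 (Sam): manager_id=NULL -> NULL
  - employee 2 (Xander): manager_id=1 -> Sam
  - employee 3 (Beth): manager_id=1 -> Sam
  - employee 4 (Iris): manager_id=3 -> Beth
  - employee 5 (Yara): manager_id=3 -> Beth

SQL:
SELECT a.name, b.name AS department, c.name AS manager
FROM employees a
LEFT JOIN departments b ON a.dept_id = b.id
LEFT JOIN employees c ON a.manager_id = c.id

Result:
name   | department | manager
-------+------------+--------
Sam    | NULL       | NULL   
Xander | Marketing  | Sam    
Beth   | Marketing  | Sam    
Iris   | Marketing  | Beth   
Yara   | Marketing  | Beth   


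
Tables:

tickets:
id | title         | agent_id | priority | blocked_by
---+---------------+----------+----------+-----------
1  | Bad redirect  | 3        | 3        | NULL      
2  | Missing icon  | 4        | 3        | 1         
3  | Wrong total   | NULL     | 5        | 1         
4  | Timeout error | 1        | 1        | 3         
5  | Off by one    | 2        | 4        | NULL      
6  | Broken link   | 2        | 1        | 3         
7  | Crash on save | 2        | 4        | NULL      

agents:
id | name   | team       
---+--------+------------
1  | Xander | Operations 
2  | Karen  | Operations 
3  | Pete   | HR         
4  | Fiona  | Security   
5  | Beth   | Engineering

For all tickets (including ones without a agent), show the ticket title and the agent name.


LEFT JOIN keeps every row from tickets (the left table); where agent_id has no match in agents, the agent columns become NULL. Walk through each ticket:
  - ticket 1 (Bad redirect): agent_id=3 -> matches Pete
  - ticket 2 (Missing icon): agent_id=4 -> matches Fiona
  - ticket 3 (Wrong total): agent_id=NULL, no match -> kept with NULL
  - ticket 4 (Timeout error): agent_id=1 -> matches Xander
  - ticket 5 (Off by one): agent_id=2 -> matches Karen
  - ticket 6 (Broken link): agent_id=2 -> matches Karen
  - ticket 7 (Crash on save): agent_id=2 -> matches Karen
All 7 rows appear; 1 has NULL agent.

SQL:
SELECT a.title, b.name AS agent
FROM tickets a
LEFT JOIN agents b ON a.agent_id = b.id

Result:
title         | agent 
--------------+-------
Bad redirect  | Pete  
Missing icon  | Fiona 
Wrong total   | NULL  
Timeout error | Xander
Off by one    | Karen 
Broken link   | Karen 
Crash on save | Karen 


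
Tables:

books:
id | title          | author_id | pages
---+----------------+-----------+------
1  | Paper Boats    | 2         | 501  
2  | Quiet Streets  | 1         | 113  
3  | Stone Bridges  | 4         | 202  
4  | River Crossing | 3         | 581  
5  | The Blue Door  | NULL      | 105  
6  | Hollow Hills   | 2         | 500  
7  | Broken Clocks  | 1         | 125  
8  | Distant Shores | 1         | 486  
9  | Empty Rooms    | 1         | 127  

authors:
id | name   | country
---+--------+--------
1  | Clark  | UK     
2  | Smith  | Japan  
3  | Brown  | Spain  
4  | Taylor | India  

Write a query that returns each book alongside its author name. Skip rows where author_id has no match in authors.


INNER JOIN keeps only books rows whose author_id matches an id in authors. Walk through each book:
  - book 1 (Paper Boats): author_id=2 -> matches Smith
  - book 2 (Quiet Streets): author_id=1 -> matches Clark
  - book 3 (Stone Bridges): author_id=4 -> matches Taylor
  - book 4 (River Crossing): author_id=3 -> matches Brown
  - book 5 (The Blue Door): author_id=NULL, no match -> dropped
  - book 6 (Hollow Hills): author_id=2 -> matches Smith
  - book 7 (Broken Clocks): author_id=1 -> matches Clark
  - book 8 (Distant Shores): author_id=1 -> matches Clark
  - book 9 (Empty Rooms): author_id=1 -> matches Clark
So 1 of 9 rows is dropped.

SQL:
SELECT a.title, b.name AS author
FROM books a
INNER JOIN authors b ON a.author_id = b.id

Result:
title          | author
---------------+-------
Paper Boats    | Smith 
Quiet Streets  | Clark 
Stone Bridges  | Taylor
River Crossing | Brown 
Hollow Hills   | Smith 
Broken Clocks  | Clark 
Distant Shores | Clark 
Empty Rooms    | Clark 


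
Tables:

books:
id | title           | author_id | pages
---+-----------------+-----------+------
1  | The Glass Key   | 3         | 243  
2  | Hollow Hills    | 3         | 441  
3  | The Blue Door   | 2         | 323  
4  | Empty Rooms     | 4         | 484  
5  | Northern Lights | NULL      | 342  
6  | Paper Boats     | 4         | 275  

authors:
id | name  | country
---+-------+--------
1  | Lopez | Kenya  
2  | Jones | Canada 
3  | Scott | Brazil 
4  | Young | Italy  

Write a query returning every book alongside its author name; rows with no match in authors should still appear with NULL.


LEFT JOIN keeps every row from books (the left table); where author_id has no match in authors, the author columns become NULL. Walk through each book:
  - book 1 (The Glass Key): author_id=3 -> matches Scott
  - book 2 (Hollow Hills): author_id=3 -> matches Scott
  - book 3 (The Blue Door): author_id=2 -> matches Jones
  - book 4 (Empty Rooms): author_id=4 -> matches Young
  - book 5 (Northern Lights): author_id=NULL, no match -> kept with NULL
  - book 6 (Paper Boats): author_id=4 -> matches Young
All 6 rows appear; 1 has NULL author.

SQL:
SELECT a.title, b.name AS author
FROM books a
LEFT JOIN authors b ON a.author_id = b.id

Result:
title           | author
----------------+-------
The Glass Key   | Scott 
Hollow Hills    | Scott 
The Blue Door   | Jones 
Empty Rooms     | Young 
Northern Lights | NULL  
Paper Boats     | Young 


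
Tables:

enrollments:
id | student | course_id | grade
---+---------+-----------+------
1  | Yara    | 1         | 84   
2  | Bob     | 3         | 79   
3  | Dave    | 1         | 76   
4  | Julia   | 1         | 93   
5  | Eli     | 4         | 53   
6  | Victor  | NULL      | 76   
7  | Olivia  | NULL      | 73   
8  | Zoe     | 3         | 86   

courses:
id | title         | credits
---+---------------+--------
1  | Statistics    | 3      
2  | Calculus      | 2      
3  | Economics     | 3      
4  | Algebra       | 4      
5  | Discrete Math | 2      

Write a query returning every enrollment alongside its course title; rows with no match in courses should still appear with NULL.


LEFT JOIN keeps every row from enrollments (the left table); where course_id has no match in courses, the course columns become NULL. Walk through each enrollment:
  - enrollment 1 (Yara): course_id=1 -> matches Statistics
  - enrollment 2 (Bob): course_id=3 -> matches Economics
  - enrollment 3 (Dave): course_id=1 -> matches Statistics
  - enrollment 4 (Julia): course_id=1 -> matches Statistics
  - enrollment 5 (Eli): course_id=4 -> matches Algebra
  - enrollment 6 (Victor): course_id=NULL, no match -> kept with NULL
  - enrollment 7 (Olivia): course_id=NULL, no match -> kept with NULL
  - enrollment 8 (Zoe): course_id=3 -> matches Economics
All 8 rows appear; 2 have NULL course.

SQL:
SELECT a.student, b.title AS course
FROM enrollments a
LEFT JOIN courses b ON a.course_id = b.id

Result:
student | course    
--------+-----------
Yara    | Statistics
Bob     | Economics 
Dave    | Statistics
Julia   | Statistics
Eli     | Algebra   
Victor  | NULL      
Olivia  | NULL      
Zoe     | Economics 


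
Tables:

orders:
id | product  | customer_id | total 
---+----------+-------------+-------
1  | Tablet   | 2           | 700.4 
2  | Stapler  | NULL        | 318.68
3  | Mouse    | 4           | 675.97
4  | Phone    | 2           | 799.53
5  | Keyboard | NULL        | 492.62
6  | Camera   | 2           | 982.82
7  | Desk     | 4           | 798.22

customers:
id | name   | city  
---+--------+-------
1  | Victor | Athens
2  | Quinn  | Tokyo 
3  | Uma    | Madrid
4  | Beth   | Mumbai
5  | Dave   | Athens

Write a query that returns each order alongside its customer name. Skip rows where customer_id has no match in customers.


INNER JOIN keeps only orders rows whose customer_id matches an id in customers. Walk through each order:
  - order 1 (Tablet): customer_id=2 -> matches Quinn
  - order 2 (Stapler): customer_id=NULL, no match -> dropped
  - order 3 (Mouse): customer_id=4 -> matches Beth
  - order 4 (Phone): customer_id=2 -> matches Quinn
  - order 5 (Keyboard): customer_id=NULL, no match -> dropped
  - order 6 (Camera): customer_id=2 -> matches Quinn
  - order 7 (Desk): customer_id=4 -> matches Beth
So 2 of 7 rows are dropped.

SQL:
SELECT a.product, b.name AS customer
FROM orders a
INNER JOIN customers b ON a.customer_id = b.id

Result:
product | customer
--------+---------
Tablet  | Quinn   
Mouse   | Beth    
Phone   | Quinn   
Camera  | Quinn   
Desk    | Beth    


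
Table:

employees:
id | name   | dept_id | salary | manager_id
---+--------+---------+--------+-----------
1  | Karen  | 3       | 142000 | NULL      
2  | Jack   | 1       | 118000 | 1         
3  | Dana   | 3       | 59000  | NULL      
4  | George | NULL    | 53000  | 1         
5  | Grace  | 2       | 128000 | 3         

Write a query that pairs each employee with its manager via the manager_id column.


This is a self-join: employees is joined to a second copy of itself, matching each row's manager_id to another row's id. Use LEFT JOIN so rows with manager_id=NULL are kept.
  - employee 1 (Karen): manager_id=NULL -> NULL
  - employee 2 (Jack): manager_id=1 -> Karen
  - employee 3 (Dana): manager_id=NULL -> NULL
  - employee 4 (George): manager_id=1 -> Karen
  - employee 5 (Grace): manager_id=3 -> Dana

SQL:
SELECT a.name AS item, b.name AS manager
FROM employees a
LEFT JOIN employees b ON a.manager_id = b.id

Result:
item   | manager
-------+--------
Karen  | NULL   
Jack   | Karen  
Dana   | NULL   
George | Karen  
Grace  | Dana   


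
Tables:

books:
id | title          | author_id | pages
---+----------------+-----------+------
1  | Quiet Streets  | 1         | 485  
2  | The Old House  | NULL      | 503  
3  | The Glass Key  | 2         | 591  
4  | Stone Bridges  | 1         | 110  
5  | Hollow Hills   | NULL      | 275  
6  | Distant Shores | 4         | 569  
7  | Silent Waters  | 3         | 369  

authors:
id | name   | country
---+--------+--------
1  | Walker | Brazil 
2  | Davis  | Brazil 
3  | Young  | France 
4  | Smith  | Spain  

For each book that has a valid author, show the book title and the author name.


INNER JOIN keeps only books rows whose author_id matches an id in authors. Walk through each book:
  - book 1 (Quiet Streets): author_id=1 -> matches Walker
  - book 2 (The Old House): author_id=NULL, no match -> dropped
  - book 3 (The Glass Key): author_id=2 -> matches Davis
  - book 4 (Stone Bridges): author_id=1 -> matches Walker
  - book 5 (Hollow Hills): author_id=NULL, no match -> dropped
  - book 6 (Distant Shores): author_id=4 -> matches Smith
  - book 7 (Silent Waters): author_id=3 -> matches Young
So 2 of 7 rows are dropped.

SQL:
SELECT a.title, b.name AS author
FROM books a
INNER JOIN authors b ON a.author_id = b.id

Result:
title          | author
---------------+-------
Quiet Streets  | Walker
The Glass Key  | Davis 
Stone Bridges  | Walker
Distant Shores | Smith 
Silent Waters  | Young 


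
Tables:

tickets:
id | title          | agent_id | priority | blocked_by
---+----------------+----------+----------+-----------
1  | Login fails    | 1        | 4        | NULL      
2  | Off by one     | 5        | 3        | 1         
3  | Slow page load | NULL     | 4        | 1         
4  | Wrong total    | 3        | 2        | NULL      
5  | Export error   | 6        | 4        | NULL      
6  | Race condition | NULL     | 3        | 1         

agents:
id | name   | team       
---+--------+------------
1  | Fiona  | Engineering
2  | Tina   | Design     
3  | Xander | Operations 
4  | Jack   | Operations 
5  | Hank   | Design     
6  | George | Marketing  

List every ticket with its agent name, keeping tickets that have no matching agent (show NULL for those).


LEFT JOIN keeps every row from tickets (the left table); where agent_id has no match in agents, the agent columns become NULL. Walk through each ticket:
  - ticket 1 (Login fails): agent_id=1 -> matches Fiona
  - ticket 2 (Off by one): agent_id=5 -> matches Hank
  - ticket 3 (Slow page load): agent_id=NULL, no match -> kept with NULL
  - ticket 4 (Wrong total): agent_id=3 -> matches Xander
  - ticket 5 (Export error): agent_id=6 -> matches George
  - ticket 6 (Race condition): agent_id=NULL, no match -> kept with NULL
All 6 rows appear; 2 have NULL agent.

SQL:
SELECT a.title, b.name AS agent
FROM tickets a
LEFT JOIN agents b ON a.agent_id = b.id

Result:
title          | agent 
---------------+-------
Login fails    | Fiona 
Off by one     | Hank  
Slow page load | NULL  
Wrong total    | Xander
Export error   | George
Race condition | NULL  


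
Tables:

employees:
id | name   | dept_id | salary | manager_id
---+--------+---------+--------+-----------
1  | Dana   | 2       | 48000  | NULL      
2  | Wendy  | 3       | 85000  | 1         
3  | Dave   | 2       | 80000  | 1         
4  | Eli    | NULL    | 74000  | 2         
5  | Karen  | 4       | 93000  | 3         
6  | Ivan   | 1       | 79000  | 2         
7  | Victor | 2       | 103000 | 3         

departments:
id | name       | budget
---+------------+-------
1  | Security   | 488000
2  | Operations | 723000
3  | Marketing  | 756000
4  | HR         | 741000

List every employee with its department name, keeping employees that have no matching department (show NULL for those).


LEFT JOIN keeps every row from employees (the left table); where dept_id has no match in departments, the department columns become NULL. Walk through each employee:
  - employee 1 (Dana): dept_id=2 -> matches Operations
  - employee 2 (Wendy): dept_id=3 -> matches Marketing
  - employee 3 (Dave): dept_id=2 -> matches Operations
  - employee 4 (Eli): dept_id=NULL, no match -> kept with NULL
  - employee 5 (Karen): dept_id=4 -> matches HR
  - employee 6 (Ivan): dept_id=1 -> matches Security
  - employee 7 (Victor): dept_id=2 -> matches Operations
All 7 rows appear; 1 has NULL department.

SQL:
SELECT a.name, b.name AS department
FROM employees a
LEFT JOIN departments b ON a.dept_id = b.id

Result:
name   | department
-------+-----------
Dana   | Operations
Wendy  | Marketing 
Dave   | Operations
Eli    | NULL      
Karen  | HR        
Ivan   | Security  
Victor | Operations


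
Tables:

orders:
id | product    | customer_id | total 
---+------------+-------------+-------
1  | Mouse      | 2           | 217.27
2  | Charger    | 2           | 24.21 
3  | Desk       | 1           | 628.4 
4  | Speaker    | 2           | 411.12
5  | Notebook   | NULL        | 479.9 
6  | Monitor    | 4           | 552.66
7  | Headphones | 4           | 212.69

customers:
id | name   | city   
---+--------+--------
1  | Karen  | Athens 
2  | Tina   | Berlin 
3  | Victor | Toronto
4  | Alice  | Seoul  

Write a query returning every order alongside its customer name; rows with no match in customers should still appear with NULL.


LEFT JOIN keeps every row from orders (the left table); where customer_id has no match in customers, the customer columns become NULL. Walk through each order:
  - order 1 (Mouse): customer_id=2 -> matches Tina
  - order 2 (Charger): customer_id=2 -> matches Tina
  - order 3 (Desk): customer_id=1 -> matches Karen
  - order 4 (Speaker): customer_id=2 -> matches Tina
  - order 5 (Notebook): customer_id=NULL, no match -> kept with NULL
  - order 6 (Monitor): customer_id=4 -> matches Alice
  - order 7 (Headphones): customer_id=4 -> matches Alice
All 7 rows appear; 1 has NULL customer.

SQL:
SELECT a.product, b.name AS customer
FROM orders a
LEFT JOIN customers b ON a.customer_id = b.id

Result:
product    | customer
-----------+---------
Mouse      | Tina    
Charger    | Tina    
Desk       | Karen   
Speaker    | Tina    
Notebook   | NULL    
Monitor    | Alice   
Headphones | Alice   


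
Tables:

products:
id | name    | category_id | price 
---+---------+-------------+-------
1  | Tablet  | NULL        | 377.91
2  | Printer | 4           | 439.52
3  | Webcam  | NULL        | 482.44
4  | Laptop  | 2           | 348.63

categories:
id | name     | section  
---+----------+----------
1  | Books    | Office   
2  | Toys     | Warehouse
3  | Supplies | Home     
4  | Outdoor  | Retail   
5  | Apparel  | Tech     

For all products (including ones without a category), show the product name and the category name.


LEFT JOIN keeps every row from products (the left table); where category_id has no match in categories, the category columns become NULL. Walk through each product:
  - product 1 (Tablet): category_id=NULL, no match -> kept with NULL
  - product 2 (Printer): category_id=4 -> matches Outdoor
  - product 3 (Webcam): category_id=NULL, no match -> kept with NULL
  - product 4 (Laptop): category_id=2 -> matches Toys
All 4 rows appear; 2 have NULL category.

SQL:
SELECT a.name, b.name AS category
FROM products a
LEFT JOIN categories b ON a.category_id = b.id

Result:
name    | category
--------+---------
Tablet  | NULL    
Printer | Outdoor 
Webcam  | NULL    
Laptop  | Toys    


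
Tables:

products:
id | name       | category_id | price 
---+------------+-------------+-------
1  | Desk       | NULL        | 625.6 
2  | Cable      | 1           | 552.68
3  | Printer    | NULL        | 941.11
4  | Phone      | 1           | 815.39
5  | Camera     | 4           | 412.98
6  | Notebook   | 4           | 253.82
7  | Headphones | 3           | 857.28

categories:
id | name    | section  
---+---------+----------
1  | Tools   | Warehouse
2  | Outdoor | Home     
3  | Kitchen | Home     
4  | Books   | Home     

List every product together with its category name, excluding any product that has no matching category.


INNER JOIN keeps only products rows whose category_id matches an id in categories. Walk through each product:
  - product 1 (Desk): category_id=NULL, no match -> dropped
  - product 2 (Cable): category_id=1 -> matches Tools
  - product 3 (Printer): category_id=NULL, no match -> dropped
  - product 4 (Phone): category_id=1 -> matches Tools
  - product 5 (Camera): category_id=4 -> matches Books
  - product 6 (Notebook): category_id=4 -> matches Books
  - product 7 (Headphones): category_id=3 -> matches Kitchen
So 2 of 7 rows are dropped.

SQL:
SELECT a.name, b.name AS category
FROM products a
INNER JOIN categories b ON a.category_id = b.id

Result:
name       | category
-----------+---------
Cable      | Tools   
Phone      | Tools   
Camera     | Books   
Notebook   | Books   
Headphones | Kitchen 


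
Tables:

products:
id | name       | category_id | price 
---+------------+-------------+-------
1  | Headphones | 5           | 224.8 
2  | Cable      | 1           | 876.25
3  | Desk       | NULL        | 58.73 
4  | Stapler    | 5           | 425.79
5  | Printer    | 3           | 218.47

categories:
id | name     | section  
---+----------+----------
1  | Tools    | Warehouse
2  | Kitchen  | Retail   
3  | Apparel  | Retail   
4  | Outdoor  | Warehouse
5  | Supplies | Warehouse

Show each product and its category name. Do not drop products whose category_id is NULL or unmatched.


LEFT JOIN keeps every row from products (the left table); where category_id has no match in categories, the category columns become NULL. Walk through each product:
  - product 1 (Headphones): category_id=5 -> matches Supplies
  - product 2 (Cable): category_id=1 -> matches Tools
  - product 3 (Desk): category_id=NULL, no match -> kept with NULL
  - product 4 (Stapler): category_id=5 -> matches Supplies
  - product 5 (Printer): category_id=3 -> matches Apparel
All 5 rows appear; 1 has NULL category.

SQL:
SELECT a.name, b.name AS category
FROM products a
LEFT JOIN categories b ON a.category_id = b.id

Result:
name       | category
-----------+---------
Headphones | Supplies
Cable      | Tools   
Desk       | NULL    
Stapler    | Supplies
Printer    | Apparel 


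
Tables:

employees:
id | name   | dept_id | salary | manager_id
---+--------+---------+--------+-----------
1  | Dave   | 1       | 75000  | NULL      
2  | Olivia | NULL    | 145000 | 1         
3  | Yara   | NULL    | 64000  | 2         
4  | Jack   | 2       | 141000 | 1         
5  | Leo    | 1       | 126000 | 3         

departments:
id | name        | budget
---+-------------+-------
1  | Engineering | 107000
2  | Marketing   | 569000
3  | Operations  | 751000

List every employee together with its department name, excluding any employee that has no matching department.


INNER JOIN keeps only employees rows whose dept_id matches an id in departments. Walk through each employee:
  - employee 1 (Dave): dept_id=1 -> matches Engineering
  - employee 2 (Olivia): dept_id=NULL, no match -> dropped
  - employee 3 (Yara): dept_id=NULL, no match -> dropped
  - employee 4 (Jack): dept_id=2 -> matches Marketing
  - employee 5 (Leo): dept_id=1 -> matches Engineering
So 2 of 5 rows are dropped.

SQL:
SELECT a.name, b.name AS department
FROM employees a
INNER JOIN departments b ON a.dept_id = b.id

Result:
name | department 
-----+------------
Dave | Engineering
Jack | Marketing  
Leo  | Engineering


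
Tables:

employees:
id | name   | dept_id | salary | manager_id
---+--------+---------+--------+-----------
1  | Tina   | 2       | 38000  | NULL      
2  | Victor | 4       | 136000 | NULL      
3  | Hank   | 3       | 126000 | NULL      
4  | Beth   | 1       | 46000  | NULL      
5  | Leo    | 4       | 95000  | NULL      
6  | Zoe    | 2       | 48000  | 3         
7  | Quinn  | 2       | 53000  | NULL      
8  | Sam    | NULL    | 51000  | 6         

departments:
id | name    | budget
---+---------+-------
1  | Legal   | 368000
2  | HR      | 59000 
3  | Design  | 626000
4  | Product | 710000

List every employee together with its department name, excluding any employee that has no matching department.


INNER JOIN keeps only employees rows whose dept_id matches an id in departments. Walk through each employee:
  - employee 1 (Tina): dept_id=2 -> matches HR
  - employee 2 (Victor): dept_id=4 -> matches Product
  - employee 3 (Hank): dept_id=3 -> matches Design
  - employee 4 (Beth): dept_id=1 -> matches Legal
  - employee 5 (Leo): dept_id=4 -> matches Product
  - employee 6 (Zoe): dept_id=2 -> matches HR
  - employee 7 (Quinn): dept_id=2 -> matches HR
  - employee 8 (Sam): dept_id=NULL, no match -> dropped
So 1 of 8 rows is dropped.

SQL:
SELECT a.name, b.name AS department
FROM employees a
INNER JOIN departments b ON a.dept_id = b.id

Result:
name   | department
-------+-----------
Tina   | HR        
Victor | Product   
Hank   | Design    
Beth   | Legal     
Leo    | Product   
Zoe    | HR        
Quinn  | HR        


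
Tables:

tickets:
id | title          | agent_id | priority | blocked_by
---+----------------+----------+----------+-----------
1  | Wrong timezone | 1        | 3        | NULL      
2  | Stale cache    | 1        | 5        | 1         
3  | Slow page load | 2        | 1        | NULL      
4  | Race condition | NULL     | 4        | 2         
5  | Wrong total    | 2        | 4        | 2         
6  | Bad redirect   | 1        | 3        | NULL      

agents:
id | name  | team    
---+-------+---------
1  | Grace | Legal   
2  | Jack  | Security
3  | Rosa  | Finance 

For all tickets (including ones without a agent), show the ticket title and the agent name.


LEFT JOIN keeps every row from tickets (the left table); where agent_id has no match in agents, the agent columns become NULL. Walk through each ticket:
  - ticket 1 (Wrong timezone): agent_id=1 -> matches Grace
  - ticket 2 (Stale cache): agent_id=1 -> matches Grace
  - ticket 3 (Slow page load): agent_id=2 -> matches Jack
  - ticket 4 (Race condition): agent_id=NULL, no match -> kept with NULL
  - ticket 5 (Wrong total): agent_id=2 -> matches Jack
  - ticket 6 (Bad redirect): agent_id=1 -> matches Grace
All 6 rows appear; 1 has NULL agent.

SQL:
SELECT a.title, b.name AS agent
FROM tickets a
LEFT JOIN agents b ON a.agent_id = b.id

Result:
title          | agent
---------------+------
Wrong timezone | Grace
Stale cache    | Grace
Slow page load | Jack 
Race condition | NULL 
Wrong total    | Jack 
Bad redirect   | Grace


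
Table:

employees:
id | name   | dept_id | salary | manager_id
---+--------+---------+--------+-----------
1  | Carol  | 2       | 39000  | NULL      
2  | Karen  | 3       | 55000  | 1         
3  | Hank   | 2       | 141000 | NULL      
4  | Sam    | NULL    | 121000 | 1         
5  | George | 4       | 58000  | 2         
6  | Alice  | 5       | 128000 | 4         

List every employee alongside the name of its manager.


This is a self-join: employees is joined to a second copy of itself, matching each row's manager_id to another row's id. Use LEFT JOIN so rows with manager_id=NULL are kept.
  - employee 1 (Carol): manager_id=NULL -> NULL
  - employee 2 (Karen): manager_id=1 -> Carol
  - employee 3 (Hank): manager_id=NULL -> NULL
  - employee 4 (Sam): manager_id=1 -> Carol
  - employee 5 (George): manager_id=2 -> Karen
  - employee 6 (Alice): manager_id=4 -> Sam

SQL:
SELECT a.name AS item, b.name AS manager
FROM employees a
LEFT JOIN employees b ON a.manager_id = b.id

Result:
item   | manager
-------+--------
Carol  | NULL   
Karen  | Carol  
Hank   | NULL   
Sam    | Carol  
George | Karen  
Alice  | Sam    


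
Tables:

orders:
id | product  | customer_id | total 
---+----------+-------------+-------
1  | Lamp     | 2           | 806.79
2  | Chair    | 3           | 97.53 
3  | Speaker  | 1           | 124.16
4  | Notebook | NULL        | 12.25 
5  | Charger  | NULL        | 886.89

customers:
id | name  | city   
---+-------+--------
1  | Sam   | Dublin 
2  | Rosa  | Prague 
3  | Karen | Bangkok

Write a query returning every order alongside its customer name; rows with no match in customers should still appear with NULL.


LEFT JOIN keeps every row from orders (the left table); where customer_id has no match in customers, the customer columns become NULL. Walk through each order:
  - order 1 (Lamp): customer_id=2 -> matches Rosa
  - order 2 (Chair): customer_id=3 -> matches Karen
  - order 3 (Speaker): customer_id=1 -> matches Sam
  - order 4 (Notebook): customer_id=NULL, no match -> kept with NULL
  - order 5 (Charger): customer_id=NULL, no match -> kept with NULL
All 5 rows appear; 2 have NULL customer.

SQL:
SELECT a.product, b.name AS customer
FROM orders a
LEFT JOIN customers b ON a.customer_id = b.id

Result:
product  | customer
---------+---------
Lamp     | Rosa    
Chair    | Karen   
Speaker  | Sam     
Notebook | NULL    
Charger  | NULL    


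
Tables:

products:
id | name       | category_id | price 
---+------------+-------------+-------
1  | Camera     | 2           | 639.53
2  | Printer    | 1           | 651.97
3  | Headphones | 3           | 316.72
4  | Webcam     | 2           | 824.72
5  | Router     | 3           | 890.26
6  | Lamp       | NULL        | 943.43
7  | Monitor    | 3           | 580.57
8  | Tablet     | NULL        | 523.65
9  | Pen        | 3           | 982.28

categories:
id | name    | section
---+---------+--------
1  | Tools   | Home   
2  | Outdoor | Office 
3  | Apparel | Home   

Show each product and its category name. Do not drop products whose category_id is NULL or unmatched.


LEFT JOIN keeps every row from products (the left table); where category_id has no match in categories, the category columns become NULL. Walk through each product:
  - product 1 (Camera): category_id=2 -> matches Outdoor
  - product 2 (Printer): category_id=1 -> matches Tools
  - product 3 (Headphones): category_id=3 -> matches Apparel
  - product 4 (Webcam): category_id=2 -> matches Outdoor
  - product 5 (Router): category_id=3 -> matches Apparel
  - product 6 (Lamp): category_id=NULL, no match -> kept with NULL
  - product 7 (Monitor): category_id=3 -> matches Apparel
  - product 8 (Tablet): category_id=NULL, no match -> kept with NULL
  - product 9 (Pen): category_id=3 -> matches Apparel
All 9 rows appear; 2 have NULL category.

SQL:
SELECT a.name, b.name AS category
FROM products a
LEFT JOIN categories b ON a.category_id = b.id

Result:
name       | category
-----------+---------
Camera     | Outdoor 
Printer    | Tools   
Headphones | Apparel 
Webcam     | Outdoor 
Router     | Apparel 
Lamp       | NULL    
Monitor    | Apparel 
Tablet     | NULL    
Pen        | Apparel 


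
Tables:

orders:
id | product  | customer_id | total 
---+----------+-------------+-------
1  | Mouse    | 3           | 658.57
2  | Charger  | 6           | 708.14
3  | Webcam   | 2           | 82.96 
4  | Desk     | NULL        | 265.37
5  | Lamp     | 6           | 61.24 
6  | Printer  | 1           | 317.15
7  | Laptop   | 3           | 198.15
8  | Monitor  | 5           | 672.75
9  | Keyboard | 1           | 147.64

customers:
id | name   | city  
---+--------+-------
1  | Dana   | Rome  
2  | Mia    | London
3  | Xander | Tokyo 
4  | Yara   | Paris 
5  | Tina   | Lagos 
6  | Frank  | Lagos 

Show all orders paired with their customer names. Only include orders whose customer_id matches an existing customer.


INNER JOIN keeps only orders rows whose customer_id matches an id in customers. Walk through each order:
  - order 1 (Mouse): customer_id=3 -> matches Xander
  - order 2 (Charger): customer_id=6 -> matches Frank
  - order 3 (Webcam): customer_id=2 -> matches Mia
  - order 4 (Desk): customer_id=NULL, no match -> dropped
  - order 5 (Lamp): customer_id=6 -> matches Frank
  - order 6 (Printer): customer_id=1 -> matches Dana
  - order 7 (Laptop): customer_id=3 -> matches Xander
  - order 8 (Monitor): customer_id=5 -> matches Tina
  - order 9 (Keyboard): customer_id=1 -> matches Dana
So 1 of 9 rows is dropped.

SQL:
SELECT a.product, b.name AS customer
FROM orders a
INNER JOIN customers b ON a.customer_id = b.id

Result:
product  | customer
---------+---------
Mouse    | Xander  
Charger  | Frank   
Webcam   | Mia     
Lamp     | Frank   
Printer  | Dana    
Laptop   | Xander  
Monitor  | Tina    
Keyboard | Dana    


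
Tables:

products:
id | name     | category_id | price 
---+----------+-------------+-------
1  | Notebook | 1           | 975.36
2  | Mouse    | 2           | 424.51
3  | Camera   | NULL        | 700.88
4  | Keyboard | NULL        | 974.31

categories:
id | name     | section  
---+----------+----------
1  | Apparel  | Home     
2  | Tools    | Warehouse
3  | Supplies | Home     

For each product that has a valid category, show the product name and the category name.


INNER JOIN keeps only products rows whose category_id matches an id in categories. Walk through each product:
  - product 1 (Notebook): category_id=1 -> matches Apparel
  - product 2 (Mouse): category_id=2 -> matches Tools
  - product 3 (Camera): category_id=NULL, no match -> dropped
  - product 4 (Keyboard): category_id=NULL, no match -> dropped
So 2 of 4 rows are dropped.

SQL:
SELECT a.name, b.name AS category
FROM products a
INNER JOIN categories b ON a.category_id = b.id

Result:
name     | category
---------+---------
Notebook | Apparel 
Mouse    | Tools   


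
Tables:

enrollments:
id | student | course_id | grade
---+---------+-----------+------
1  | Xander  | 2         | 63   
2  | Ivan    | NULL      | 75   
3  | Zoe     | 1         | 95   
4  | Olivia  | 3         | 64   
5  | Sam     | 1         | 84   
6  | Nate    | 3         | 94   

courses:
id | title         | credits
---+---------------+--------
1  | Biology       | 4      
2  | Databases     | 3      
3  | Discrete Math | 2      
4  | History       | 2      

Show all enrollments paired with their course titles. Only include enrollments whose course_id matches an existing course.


INNER JOIN keeps only enrollments rows whose course_id matches an id in courses. Walk through each enrollment:
  - enrollment 1 (Xander): course_id=2 -> matches Databases
  - enrollment 2 (Ivan): course_id=NULL, no match -> dropped
  - enrollment 3 (Zoe): course_id=1 -> matches Biology
  - enrollment 4 (Olivia): course_id=3 -> matches Discrete Math
  - enrollment 5 (Sam): course_id=1 -> matches Biology
  - enrollment 6 (Nate): course_id=3 -> matches Discrete Math
So 1 of 6 rows is dropped.

SQL:
SELECT a.student, b.title AS course
FROM enrollments a
INNER JOIN courses b ON a.course_id = b.id

Result:
student | course       
--------+--------------
Xander  | Databases    
Zoe     | Biology      
Olivia  | Discrete Math
Sam     | Biology      
Nate    | Discrete Math


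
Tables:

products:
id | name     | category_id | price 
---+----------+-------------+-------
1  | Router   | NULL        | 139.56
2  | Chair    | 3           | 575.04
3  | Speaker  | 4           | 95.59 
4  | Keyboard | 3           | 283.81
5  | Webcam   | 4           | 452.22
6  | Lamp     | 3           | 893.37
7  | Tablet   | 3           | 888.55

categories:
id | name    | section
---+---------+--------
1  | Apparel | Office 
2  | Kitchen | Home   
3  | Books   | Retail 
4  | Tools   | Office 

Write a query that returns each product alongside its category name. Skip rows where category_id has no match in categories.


INNER JOIN keeps only products rows whose category_id matches an id in categories. Walk through each product:
  - product 1 (Router): category_id=NULL, no match -> dropped
  - product 2 (Chair): category_id=3 -> matches Books
  - product 3 (Speaker): category_id=4 -> matches Tools
  - product 4 (Keyboard): category_id=3 -> matches Books
  - product 5 (Webcam): category_id=4 -> matches Tools
  - product 6 (Lamp): category_id=3 -> matches Books
  - product 7 (Tablet): category_id=3 -> matches Books
So 1 of 7 rows is dropped.

SQL:
SELECT a.name, b.name AS category
FROM products a
INNER JOIN categories b ON a.category_id = b.id

Result:
name     | category
---------+---------
Chair    | Books   
Speaker  | Tools   
Keyboard | Books   
Webcam   | Tools   
Lamp     | Books   
Tablet   | Books   


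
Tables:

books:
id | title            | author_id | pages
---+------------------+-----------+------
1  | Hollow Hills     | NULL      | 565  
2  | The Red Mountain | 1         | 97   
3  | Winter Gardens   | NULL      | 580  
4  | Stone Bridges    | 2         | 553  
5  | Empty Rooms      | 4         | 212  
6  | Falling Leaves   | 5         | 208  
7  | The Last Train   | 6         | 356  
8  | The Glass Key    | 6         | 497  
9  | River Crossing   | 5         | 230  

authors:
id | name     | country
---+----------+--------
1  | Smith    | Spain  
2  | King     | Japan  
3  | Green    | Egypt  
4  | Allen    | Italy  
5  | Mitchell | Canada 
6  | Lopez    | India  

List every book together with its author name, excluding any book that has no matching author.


INNER JOIN keeps only books rows whose author_id matches an id in authors. Walk through each book:
  - book 1 (Hollow Hills): author_id=NULL, no match -> dropped
  - book 2 (The Red Mountain): author_id=1 -> matches Smith
  - book 3 (Winter Gardens): author_id=NULL, no match -> dropped
  - book 4 (Stone Bridges): author_id=2 -> matches King
  - book 5 (Empty Rooms): author_id=4 -> matches Allen
  - book 6 (Falling Leaves): author_id=5 -> matches Mitchell
  - book 7 (The Last Train): author_id=6 -> matches Lopez
  - book 8 (The Glass Key): author_id=6 -> matches Lopez
  - book 9 (River Crossing): author_id=5 -> matches Mitchell
So 2 of 9 rows are dropped.

SQL:
SELECT a.title, b.name AS author
FROM books a
INNER JOIN authors b ON a.author_id = b.id

Result:
title            | author  
-----------------+---------
The Red Mountain | Smith   
Stone Bridges    | King    
Empty Rooms      | Allen   
Falling Leaves   | Mitchell
The Last Train   | Lopez   
The Glass Key    | Lopez   
River Crossing   | Mitchell


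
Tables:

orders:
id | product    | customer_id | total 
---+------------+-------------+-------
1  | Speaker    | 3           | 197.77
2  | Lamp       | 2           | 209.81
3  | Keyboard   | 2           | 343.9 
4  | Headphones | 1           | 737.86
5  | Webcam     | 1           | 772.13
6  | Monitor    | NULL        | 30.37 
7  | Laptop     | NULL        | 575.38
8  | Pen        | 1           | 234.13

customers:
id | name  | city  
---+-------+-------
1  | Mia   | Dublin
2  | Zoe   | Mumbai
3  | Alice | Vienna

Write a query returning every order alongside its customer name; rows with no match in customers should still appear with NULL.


LEFT JOIN keeps every row from orders (the left table); where customer_id has no match in customers, the customer columns become NULL. Walk through each order:
  - order 1 (Speaker): customer_id=3 -> matches Alice
  - order 2 (Lamp): customer_id=2 -> matches Zoe
  - order 3 (Keyboard): customer_id=2 -> matches Zoe
  - order 4 (Headphones): customer_id=1 -> matches Mia
  - order 5 (Webcam): customer_id=1 -> matches Mia
  - order 6 (Monitor): customer_id=NULL, no match -> kept with NULL
  - order 7 (Laptop): customer_id=NULL, no match -> kept with NULL
  - order 8 (Pen): customer_id=1 -> matches Mia
All 8 rows appear; 2 have NULL customer.

SQL:
SELECT a.product, b.name AS customer
FROM orders a
LEFT JOIN customers b ON a.customer_id = b.id

Result:
product    | customer
-----------+---------
Speaker    | Alice   
Lamp       | Zoe     
Keyboard   | Zoe     
Headphones | Mia     
Webcam     | Mia     
Monitor    | NULL    
Laptop     | NULL    
Pen        | Mia     


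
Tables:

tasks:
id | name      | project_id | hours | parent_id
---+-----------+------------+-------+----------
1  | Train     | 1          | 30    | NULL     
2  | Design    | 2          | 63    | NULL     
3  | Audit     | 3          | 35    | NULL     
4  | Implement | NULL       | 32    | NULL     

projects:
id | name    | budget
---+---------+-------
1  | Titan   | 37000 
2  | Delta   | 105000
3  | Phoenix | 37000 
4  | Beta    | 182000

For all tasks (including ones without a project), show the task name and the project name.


LEFT JOIN keeps every row from tasks (the left table); where project_id has no match in projects, the project columns become NULL. Walk through each task:
  - task 1 (Train): project_id=1 -> matches Titan
  - task 2 (Design): project_id=2 -> matches Delta
  - task 3 (Audit): project_id=3 -> matches Phoenix
  - task 4 (Implement): project_id=NULL, no match -> kept with NULL
All 4 rows appear; 1 has NULL project.

SQL:
SELECT a.name, b.name AS project
FROM tasks a
LEFT JOIN projects b ON a.project_id = b.id

Result:
name      | project
----------+--------
Train     | Titan  
Design    | Delta  
Audit     | Phoenix
Implement | NULL   


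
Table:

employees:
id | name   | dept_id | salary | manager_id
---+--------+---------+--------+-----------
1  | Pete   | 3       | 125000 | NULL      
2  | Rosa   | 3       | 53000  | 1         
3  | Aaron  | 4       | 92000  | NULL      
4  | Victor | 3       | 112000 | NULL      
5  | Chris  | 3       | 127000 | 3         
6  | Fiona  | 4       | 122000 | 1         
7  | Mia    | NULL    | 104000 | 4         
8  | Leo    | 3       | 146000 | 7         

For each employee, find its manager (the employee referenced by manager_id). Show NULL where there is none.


This is a self-join: employees is joined to a second copy of itself, matching each row's manager_id to another row's id. Use LEFT JOIN so rows with manager_id=NULL are kept.
  - employee 1 (Pete): manager_id=NULL -> NULL
  - employee 2 (Rosa): manager_id=1 -> Pete
  - employee 3 (Aaron): manager_id=NULL -> NULL
  - employee 4 (Victor): manager_id=NULL -> NULL
  - employee 5 (Chris): manager_id=3 -> Aaron
  - employee 6 (Fiona): manager_id=1 -> Pete
  - employee 7 (Mia): manager_id=4 -> Victor
  - employee 8 (Leo): manager_id=7 -> Mia

SQL:
SELECT a.name AS item, b.name AS manager
FROM employees a
LEFT JOIN employees b ON a.manager_id = b.id

Result:
item   | manager
-------+--------
Pete   | NULL   
Rosa   | Pete   
Aaron  | NULL   
Victor | NULL   
Chris  | Aaron  
Fiona  | Pete   
Mia    | Victor 
Leo    | Mia    
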